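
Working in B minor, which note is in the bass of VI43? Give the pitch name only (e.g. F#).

VI in B minor has root G; the chord is G-B-D-F#.
The figure 43 means second inversion — the fifth is in the bass.

D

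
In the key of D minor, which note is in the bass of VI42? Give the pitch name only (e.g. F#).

VI in D minor has root Bb; the chord is Bb-D-F-A.
The figure 42 means third inversion — the seventh is in the bass.

A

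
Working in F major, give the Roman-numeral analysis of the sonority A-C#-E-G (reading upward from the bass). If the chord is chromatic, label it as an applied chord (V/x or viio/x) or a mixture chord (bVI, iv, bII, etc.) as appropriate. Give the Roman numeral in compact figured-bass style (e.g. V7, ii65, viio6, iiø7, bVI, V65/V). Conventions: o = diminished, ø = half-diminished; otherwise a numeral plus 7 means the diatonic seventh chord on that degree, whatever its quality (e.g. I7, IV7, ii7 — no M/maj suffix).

Stacked in thirds the chord is A-C#-E-G: a dominant seventh chord on A.
A is not a diatonic chord root with this quality in F major, but it lies a perfect fifth above D (vi), so the chord functions as an applied dominant of vi.

V7/vi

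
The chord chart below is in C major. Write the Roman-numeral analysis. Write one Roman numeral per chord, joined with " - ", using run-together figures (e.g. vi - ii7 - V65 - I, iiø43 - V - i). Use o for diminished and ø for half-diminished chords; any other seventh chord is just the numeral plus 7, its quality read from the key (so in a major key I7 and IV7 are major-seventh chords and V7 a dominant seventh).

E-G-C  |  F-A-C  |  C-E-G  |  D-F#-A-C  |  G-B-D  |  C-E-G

I6 - IV - I - V7/V - V - I

E-G-C: major triad on C = scale degree 1 → I6.
F-A-C: major triad on F = scale degree 4 → IV.
C-E-G: root C is the tonic; major triad there is I.
D-F#-A-C: chromatic; D is V of V, so V7/V.
G-B-D: major triad on G = scale degree 5 → V.
C-E-G: major triad on C = scale degree 1 → I.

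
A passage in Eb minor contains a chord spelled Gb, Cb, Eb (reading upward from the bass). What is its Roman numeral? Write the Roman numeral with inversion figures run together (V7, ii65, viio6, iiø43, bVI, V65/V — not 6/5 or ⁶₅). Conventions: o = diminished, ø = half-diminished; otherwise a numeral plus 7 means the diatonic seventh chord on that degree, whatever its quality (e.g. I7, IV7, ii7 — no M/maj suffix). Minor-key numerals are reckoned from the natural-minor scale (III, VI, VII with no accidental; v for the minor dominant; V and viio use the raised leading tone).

Stacked in thirds the chord is Cb-Eb-Gb: a major triad on Cb.
Cb is scale degree 6 in Eb minor, and a major triad on that degree is written VI.
With Gb in the bass the chord is in second inversion, so the figured bass is 64.

VI64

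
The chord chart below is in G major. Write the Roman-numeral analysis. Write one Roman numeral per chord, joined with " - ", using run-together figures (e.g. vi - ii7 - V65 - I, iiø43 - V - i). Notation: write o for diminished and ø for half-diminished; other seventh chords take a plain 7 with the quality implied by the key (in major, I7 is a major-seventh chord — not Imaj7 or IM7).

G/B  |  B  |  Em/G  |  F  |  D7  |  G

G/B: root G is the tonic; major triad there is I6.
B: a major triad on B, the applied dominant of vi → V/vi.
Em/G: root E is the submediant; minor triad there is vi6.
F: F with this quality isn't in the key; it's bVII, borrowed from the parallel minor.
D7 has root D, degree 5 in G major, so V7.
G has root G, degree 1 in G major, so I.

I6 - V/vi - vi6 - bVII - V7 - I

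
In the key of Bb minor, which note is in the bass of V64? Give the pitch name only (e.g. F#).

C

V in Bb minor has root F; the chord is F-A-C.
The figure 64 means second inversion — the fifth is in the bass.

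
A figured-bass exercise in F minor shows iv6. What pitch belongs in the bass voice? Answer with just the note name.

Db

iv in F minor has root Bb; the chord is Bb-Db-F.
The figure 6 means first inversion — the third is in the bass.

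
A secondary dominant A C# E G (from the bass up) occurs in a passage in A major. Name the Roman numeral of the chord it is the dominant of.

The chord is a dominant seventh chord on A.
A dominant resolves down a perfect fifth: A → D. In A major, D is scale degree 4, i.e. IV.

IV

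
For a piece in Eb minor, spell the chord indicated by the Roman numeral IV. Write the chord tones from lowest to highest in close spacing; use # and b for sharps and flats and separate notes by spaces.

IV is the major subdominant, borrowed from the parallel major. In Eb minor that root is Ab.
So the chord is Ab-C-Eb.

Ab C Eb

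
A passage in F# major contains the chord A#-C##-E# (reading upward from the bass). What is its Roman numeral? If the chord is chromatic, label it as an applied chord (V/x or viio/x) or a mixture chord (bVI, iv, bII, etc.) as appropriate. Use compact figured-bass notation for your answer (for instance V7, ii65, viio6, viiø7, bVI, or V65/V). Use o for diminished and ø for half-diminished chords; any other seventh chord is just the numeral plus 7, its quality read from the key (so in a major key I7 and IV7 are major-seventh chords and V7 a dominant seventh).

The pitches A#-C##-E# form a major triad rooted on A#.
A# is not a diatonic chord root with this quality in F# major, but it lies a perfect fifth above D# (vi), so the chord functions as an applied dominant of vi.

V/vi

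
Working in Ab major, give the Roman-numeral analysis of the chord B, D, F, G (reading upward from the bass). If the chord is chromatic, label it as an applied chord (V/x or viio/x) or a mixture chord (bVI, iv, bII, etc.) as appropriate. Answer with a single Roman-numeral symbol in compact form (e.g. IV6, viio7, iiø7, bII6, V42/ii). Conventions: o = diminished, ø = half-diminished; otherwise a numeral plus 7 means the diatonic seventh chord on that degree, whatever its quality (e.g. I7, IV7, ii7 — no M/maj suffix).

V65/iii

The pitches G-B-D-F form a dominant seventh chord rooted on G.
G is not a diatonic chord root with this quality in Ab major, but it lies a perfect fifth above C (iii), so the chord functions as an applied dominant of iii.
With B in the bass the chord is in first inversion, so the figured bass is 65.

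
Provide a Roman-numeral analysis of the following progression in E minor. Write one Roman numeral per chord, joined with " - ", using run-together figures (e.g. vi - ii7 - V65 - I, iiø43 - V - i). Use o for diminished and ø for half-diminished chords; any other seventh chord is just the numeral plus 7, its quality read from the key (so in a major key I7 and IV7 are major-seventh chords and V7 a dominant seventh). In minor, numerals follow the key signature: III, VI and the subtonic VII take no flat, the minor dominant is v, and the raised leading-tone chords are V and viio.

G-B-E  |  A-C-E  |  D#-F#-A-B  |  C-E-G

i6 - iv - V65 - VI

G-B-E has root E, degree 1 in E minor, so i6.
A-C-E has root A, degree 4 in E minor, so iv.
D#-F#-A-B has root B, degree 5 in E minor, so V65.
C-E-G: major triad on C = scale degree 6 → VI.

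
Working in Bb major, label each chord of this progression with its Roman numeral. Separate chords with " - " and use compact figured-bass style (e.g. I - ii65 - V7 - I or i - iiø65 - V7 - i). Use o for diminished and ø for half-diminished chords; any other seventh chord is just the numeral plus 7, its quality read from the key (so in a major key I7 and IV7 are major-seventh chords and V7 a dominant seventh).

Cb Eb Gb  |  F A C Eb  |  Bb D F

bII - V7 - I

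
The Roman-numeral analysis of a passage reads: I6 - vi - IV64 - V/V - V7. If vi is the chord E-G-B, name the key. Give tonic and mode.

G major

The anchor chord is a minor triad on E, labeled vi.
Counting down 5 scale steps from E places the tonic on G; a minor triad on degree 6 is diatonic only in major.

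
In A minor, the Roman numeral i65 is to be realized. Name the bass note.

C

i in A minor has root A; the chord is A-C-E-G.
The figure 65 means first inversion — the third is in the bass.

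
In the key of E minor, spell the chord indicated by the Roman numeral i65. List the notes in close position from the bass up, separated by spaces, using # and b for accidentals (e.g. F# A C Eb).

The numeral's case and figure indicate a minor seventh chord. In E minor its root, scale degree 1, is E.
That chord is spelled E-G-B-D.
The figured bass 65 indicates first inversion, placing the third (G) in the bass: G-B-D-E.

G B D E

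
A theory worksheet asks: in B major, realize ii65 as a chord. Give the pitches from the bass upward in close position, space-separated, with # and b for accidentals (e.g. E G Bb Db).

E G# B C#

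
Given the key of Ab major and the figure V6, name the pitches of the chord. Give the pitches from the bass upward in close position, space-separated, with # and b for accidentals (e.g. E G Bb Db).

In Ab major, the dominant is Eb, and the diatonic chord built there is a major triad.
Stacking thirds from Eb gives Eb-G-Bb.
The figured bass 6 indicates first inversion, placing the third (G) in the bass: G-Bb-Eb.

G Bb Eb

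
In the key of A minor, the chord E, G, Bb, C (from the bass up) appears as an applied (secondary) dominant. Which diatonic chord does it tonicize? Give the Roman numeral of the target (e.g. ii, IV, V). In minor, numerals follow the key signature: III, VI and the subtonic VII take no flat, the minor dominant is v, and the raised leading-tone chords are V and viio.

VI

The chord is a dominant seventh chord on C.
A dominant resolves down a perfect fifth: C → F. In A minor, F is scale degree 6, i.e. VI.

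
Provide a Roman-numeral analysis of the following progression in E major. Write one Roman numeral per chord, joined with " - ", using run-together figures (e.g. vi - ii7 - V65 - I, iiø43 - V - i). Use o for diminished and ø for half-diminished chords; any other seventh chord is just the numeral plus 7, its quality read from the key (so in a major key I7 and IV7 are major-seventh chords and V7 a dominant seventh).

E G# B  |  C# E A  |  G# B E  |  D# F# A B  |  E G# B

E-G#-B: major triad on E = scale degree 1 → I.
C#-E-A has root A, degree 4 in E major, so IV6.
G#-B-E has root E, degree 1 in E major, so I6.
D#-F#-A-B: dominant seventh chord on B = scale degree 5 → V65.
E-G#-B: root E is the tonic; major triad there is I.

I - IV6 - I6 - V65 - I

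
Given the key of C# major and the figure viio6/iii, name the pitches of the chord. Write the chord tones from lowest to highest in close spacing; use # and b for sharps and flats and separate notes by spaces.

viio6/iii is a secondary leading-tone chord. The target iii is E# in C# major; the applied chord is rooted a semitone below, on D##.
Building a diminished triad on D## gives D##-F##-A#.
The figured bass 6 indicates first inversion, placing the third (F##) in the bass: F##-A#-D##.

F## A# D##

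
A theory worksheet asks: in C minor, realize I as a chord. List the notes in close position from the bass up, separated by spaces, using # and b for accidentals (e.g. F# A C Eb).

C E G

Scale degree 1 in C minor is C; here the chord built on it is altered to a major triad. I is the major tonic (Picardy third), borrowed from the parallel major.
So the chord is C-E-G.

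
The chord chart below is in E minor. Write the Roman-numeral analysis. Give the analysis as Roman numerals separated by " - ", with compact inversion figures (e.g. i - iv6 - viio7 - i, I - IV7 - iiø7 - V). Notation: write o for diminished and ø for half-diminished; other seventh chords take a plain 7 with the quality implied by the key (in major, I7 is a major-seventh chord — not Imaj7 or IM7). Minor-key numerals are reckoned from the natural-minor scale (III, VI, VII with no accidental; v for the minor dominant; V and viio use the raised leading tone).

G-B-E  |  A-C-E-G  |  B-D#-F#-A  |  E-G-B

i6 - iv7 - V7 - i

G-B-E: root E is the tonic; minor triad there is i6.
A-C-E-G has root A, degree 4 in E minor, so iv7.
B-D#-F#-A: dominant seventh chord on B = scale degree 5 → V7.
E-G-B: root E is the tonic; minor triad there is i.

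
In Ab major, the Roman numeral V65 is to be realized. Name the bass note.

V in Ab major has root Eb; the chord is Eb-G-Bb-Db.
The figure 65 means first inversion — the third is in the bass.

G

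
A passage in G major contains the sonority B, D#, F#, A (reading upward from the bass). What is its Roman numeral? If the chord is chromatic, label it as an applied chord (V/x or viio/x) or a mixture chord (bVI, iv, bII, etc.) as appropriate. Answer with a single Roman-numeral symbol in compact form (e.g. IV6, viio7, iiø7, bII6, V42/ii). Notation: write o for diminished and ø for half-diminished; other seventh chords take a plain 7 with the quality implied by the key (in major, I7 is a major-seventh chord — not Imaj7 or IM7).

V7/vi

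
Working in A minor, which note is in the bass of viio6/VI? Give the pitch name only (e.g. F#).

G

The applied chord viio6/VI is rooted on E: E-G-Bb.
The figure 6 means first inversion — the third is in the bass.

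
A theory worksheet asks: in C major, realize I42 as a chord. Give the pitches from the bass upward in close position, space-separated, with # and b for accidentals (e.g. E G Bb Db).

B C E G

The numeral's case and figure indicate a major seventh chord. In C major its root, scale degree 1, is C.
That chord is spelled C-E-G-B.
With the 42 figure the chord is in third inversion; from the bass B upward in close position it reads B-C-E-G.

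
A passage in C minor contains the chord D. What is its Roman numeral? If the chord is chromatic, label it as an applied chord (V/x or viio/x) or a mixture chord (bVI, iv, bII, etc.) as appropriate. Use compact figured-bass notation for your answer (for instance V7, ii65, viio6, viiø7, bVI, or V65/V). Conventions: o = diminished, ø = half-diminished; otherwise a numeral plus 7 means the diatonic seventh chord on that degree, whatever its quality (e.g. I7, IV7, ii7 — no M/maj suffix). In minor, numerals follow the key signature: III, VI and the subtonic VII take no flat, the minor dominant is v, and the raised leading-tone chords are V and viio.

Stacked in thirds the chord is D-F#-A: a major triad on D.
D is not a diatonic chord root with this quality in C minor, but it lies a perfect fifth above G (V), so the chord functions as an applied dominant of V.

V/V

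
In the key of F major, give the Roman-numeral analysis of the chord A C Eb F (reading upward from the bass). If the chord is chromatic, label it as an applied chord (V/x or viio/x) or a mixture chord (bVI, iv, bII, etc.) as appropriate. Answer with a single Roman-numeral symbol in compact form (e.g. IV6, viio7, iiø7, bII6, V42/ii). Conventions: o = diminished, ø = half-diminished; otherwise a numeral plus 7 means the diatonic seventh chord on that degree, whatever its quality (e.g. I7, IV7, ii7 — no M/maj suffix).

Stacked in thirds the chord is F-A-C-Eb: a dominant seventh chord on F.
F is not a diatonic chord root with this quality in F major, but it lies a perfect fifth above Bb (IV), so the chord functions as an applied dominant of IV.
With A in the bass the chord is in first inversion, so the figured bass is 65.

V65/IV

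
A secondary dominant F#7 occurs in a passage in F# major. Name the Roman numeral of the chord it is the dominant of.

The chord is a dominant seventh chord on F#.
A dominant resolves down a perfect fifth: F# → B. In F# major, B is scale degree 4, i.e. IV.

IV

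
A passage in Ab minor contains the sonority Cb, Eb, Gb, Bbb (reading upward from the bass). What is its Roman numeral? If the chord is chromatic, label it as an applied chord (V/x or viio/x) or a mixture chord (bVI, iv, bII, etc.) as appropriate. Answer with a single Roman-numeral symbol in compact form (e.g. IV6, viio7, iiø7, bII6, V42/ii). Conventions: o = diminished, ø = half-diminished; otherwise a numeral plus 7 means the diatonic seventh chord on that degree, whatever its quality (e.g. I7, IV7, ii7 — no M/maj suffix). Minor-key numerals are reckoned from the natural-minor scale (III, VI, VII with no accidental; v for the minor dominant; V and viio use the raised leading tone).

V7/VI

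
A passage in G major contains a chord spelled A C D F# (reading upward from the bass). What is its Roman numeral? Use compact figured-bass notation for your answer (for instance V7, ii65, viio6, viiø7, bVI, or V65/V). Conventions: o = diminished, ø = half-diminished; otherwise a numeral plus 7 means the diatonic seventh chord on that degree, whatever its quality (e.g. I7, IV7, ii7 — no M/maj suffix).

V43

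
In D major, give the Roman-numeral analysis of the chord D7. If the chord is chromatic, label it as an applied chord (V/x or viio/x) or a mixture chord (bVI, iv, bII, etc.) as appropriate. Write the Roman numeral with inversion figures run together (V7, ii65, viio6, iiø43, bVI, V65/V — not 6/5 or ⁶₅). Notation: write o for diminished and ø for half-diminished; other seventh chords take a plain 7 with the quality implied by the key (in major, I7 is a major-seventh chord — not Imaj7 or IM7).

Stacked in thirds the chord is D-F#-A-C: a dominant seventh chord on D.
D is not a diatonic chord root with this quality in D major, but it lies a perfect fifth above G (IV), so the chord functions as an applied dominant of IV.

V7/IV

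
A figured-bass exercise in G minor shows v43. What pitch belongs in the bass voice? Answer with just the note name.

v in G minor has root D; the chord is D-F-A-C.
The figure 43 means second inversion — the fifth is in the bass.

A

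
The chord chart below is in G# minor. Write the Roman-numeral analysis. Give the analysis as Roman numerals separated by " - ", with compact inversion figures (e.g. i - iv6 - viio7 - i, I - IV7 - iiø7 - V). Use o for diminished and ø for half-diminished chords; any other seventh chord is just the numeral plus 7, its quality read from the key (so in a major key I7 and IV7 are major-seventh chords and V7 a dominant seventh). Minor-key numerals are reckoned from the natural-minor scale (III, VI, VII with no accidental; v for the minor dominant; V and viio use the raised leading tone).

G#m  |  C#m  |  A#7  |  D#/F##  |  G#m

i - iv - V7/V - V6 - i

G#m: root G# is the tonic; minor triad there is i.
C#m: root C# is the subdominant; minor triad there is iv.
A#7 is the secondary dominant of V (dominant seventh chord on A#): V7/V.
D#/F## has root D#, degree 5 in G# minor, so V6.
G#m: minor triad on G# = scale degree 1 → i.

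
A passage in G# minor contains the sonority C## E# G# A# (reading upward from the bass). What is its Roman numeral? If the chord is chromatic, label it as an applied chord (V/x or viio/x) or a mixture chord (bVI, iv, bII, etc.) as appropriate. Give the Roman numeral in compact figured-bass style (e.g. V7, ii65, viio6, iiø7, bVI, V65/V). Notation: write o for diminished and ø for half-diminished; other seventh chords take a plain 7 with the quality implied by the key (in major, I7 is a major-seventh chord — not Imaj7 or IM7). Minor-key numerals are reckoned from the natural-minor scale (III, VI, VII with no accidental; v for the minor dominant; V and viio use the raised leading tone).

Stacked in thirds the chord is A#-C##-E#-G#: a dominant seventh chord on A#.
A# is not a diatonic chord root with this quality in G# minor, but it lies a perfect fifth above D# (V), so the chord functions as an applied dominant of V.
With C## in the bass the chord is in first inversion, so the figured bass is 65.

V65/V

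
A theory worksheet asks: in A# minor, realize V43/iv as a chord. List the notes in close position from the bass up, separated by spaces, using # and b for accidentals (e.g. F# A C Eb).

E# G# A# C##

The slash means an applied dominant: we want the dominant of iv. In A# minor, iv is D# minor, and its dominant is built on A#.
Building a dominant seventh chord on A# gives A#-C##-E#-G#.
With the 43 figure the chord is in second inversion; from the bass E# upward in close position it reads E#-G#-A#-C##.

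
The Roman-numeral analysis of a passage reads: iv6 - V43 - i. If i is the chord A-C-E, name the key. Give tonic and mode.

A minor

The chord Am is a minor triad rooted on A; its label is i.
If A is scale degree 1 and the mode makes that degree carry a minor triad, the tonic is A and the mode is minor.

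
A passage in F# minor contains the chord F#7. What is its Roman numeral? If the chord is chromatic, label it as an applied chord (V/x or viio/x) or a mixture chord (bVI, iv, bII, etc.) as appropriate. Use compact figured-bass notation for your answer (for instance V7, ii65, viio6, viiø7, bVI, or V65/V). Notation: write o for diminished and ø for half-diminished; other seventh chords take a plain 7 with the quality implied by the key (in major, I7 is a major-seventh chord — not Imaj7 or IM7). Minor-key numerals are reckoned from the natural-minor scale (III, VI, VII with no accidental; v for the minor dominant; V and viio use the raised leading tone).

Stacked in thirds the chord is F#-A#-C#-E: a dominant seventh chord on F#.
F# is not a diatonic chord root with this quality in F# minor, but it lies a perfect fifth above B (iv), so the chord functions as an applied dominant of iv.

V7/iv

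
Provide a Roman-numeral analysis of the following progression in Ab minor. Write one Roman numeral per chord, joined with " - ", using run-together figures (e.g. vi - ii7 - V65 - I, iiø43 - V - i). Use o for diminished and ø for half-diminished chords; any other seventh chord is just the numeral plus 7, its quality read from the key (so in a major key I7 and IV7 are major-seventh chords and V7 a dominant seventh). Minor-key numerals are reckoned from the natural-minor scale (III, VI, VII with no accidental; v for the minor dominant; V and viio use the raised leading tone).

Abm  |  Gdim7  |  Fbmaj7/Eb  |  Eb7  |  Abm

Abm: root Ab is the tonic; minor triad there is i.
Gdim7 has root G, degree 7 in Ab minor, so viio7.
Fbmaj7/Eb: major seventh chord on Fb = scale degree 6 → VI42.
Eb7: root Eb is the dominant; dominant seventh chord there is V7.
Abm has root Ab, degree 1 in Ab minor, so i.

i - viio7 - VI42 - V7 - i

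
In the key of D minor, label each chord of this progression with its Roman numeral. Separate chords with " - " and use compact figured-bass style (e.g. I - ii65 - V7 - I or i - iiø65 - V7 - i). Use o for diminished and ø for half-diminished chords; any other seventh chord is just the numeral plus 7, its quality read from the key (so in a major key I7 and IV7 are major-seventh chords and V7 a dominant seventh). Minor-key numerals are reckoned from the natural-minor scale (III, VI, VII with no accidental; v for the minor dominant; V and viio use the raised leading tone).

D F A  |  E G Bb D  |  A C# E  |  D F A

D-F-A: root D is the tonic; minor triad there is i.
E-G-Bb-D has root E, degree 2 in D minor, so iiø7.
A-C#-E: major triad on A = scale degree 5 → V.
D-F-A: minor triad on D = scale degree 1 → i.

i - iiø7 - V - i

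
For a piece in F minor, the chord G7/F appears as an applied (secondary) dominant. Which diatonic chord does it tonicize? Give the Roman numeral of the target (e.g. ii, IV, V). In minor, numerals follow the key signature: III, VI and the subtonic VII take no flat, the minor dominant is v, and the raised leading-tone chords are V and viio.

V

The chord is a dominant seventh chord on G.
A dominant resolves down a perfect fifth: G → C. In F minor, C is scale degree 5, i.e. V.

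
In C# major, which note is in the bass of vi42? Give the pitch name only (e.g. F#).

G#

vi in C# major has root A#; the chord is A#-C#-E#-G#.
The figure 42 means third inversion — the seventh is in the bass.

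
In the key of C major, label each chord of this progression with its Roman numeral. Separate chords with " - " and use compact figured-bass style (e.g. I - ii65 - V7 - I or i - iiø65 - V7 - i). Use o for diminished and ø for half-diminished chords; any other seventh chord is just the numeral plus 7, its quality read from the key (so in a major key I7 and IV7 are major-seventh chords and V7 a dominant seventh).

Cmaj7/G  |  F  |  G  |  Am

Cmaj7/G: root C is the tonic; major seventh chord there is I43.
F: major triad on F = scale degree 4 → IV.
G has root G, degree 5 in C major, so V.
Am has root A, degree 6 in C major, so vi.

I43 - IV - V - vi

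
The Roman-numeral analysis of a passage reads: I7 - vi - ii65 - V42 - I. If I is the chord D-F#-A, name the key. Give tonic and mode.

D major

The anchor chord is a major triad on D, labeled I.
If D is scale degree 1 and the mode makes that degree carry a major triad, the tonic is D and the mode is major.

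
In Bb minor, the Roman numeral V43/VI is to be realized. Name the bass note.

The applied chord V43/VI is rooted on Db: Db-F-Ab-Cb.
The figure 43 means second inversion — the fifth is in the bass.

Ab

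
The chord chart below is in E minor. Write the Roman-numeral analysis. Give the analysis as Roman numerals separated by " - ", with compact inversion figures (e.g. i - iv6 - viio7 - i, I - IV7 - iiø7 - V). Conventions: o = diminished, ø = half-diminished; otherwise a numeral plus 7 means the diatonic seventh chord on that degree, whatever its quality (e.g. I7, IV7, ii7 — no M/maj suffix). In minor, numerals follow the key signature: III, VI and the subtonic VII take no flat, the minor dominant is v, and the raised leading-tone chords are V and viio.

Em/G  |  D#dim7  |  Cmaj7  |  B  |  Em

Em/G has root E, degree 1 in E minor, so i6.
D#dim7: fully diminished seventh chord on D# = scale degree 7 → viio7.
Cmaj7 has root C, degree 6 in E minor, so VI7.
B: root B is the dominant; major triad there is V.
Em: minor triad on E = scale degree 1 → i.

i6 - viio7 - VI7 - V - i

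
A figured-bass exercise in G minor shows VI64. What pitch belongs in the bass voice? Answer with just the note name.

Bb

VI in G minor has root Eb; the chord is Eb-G-Bb.
The figure 64 means second inversion — the fifth is in the bass.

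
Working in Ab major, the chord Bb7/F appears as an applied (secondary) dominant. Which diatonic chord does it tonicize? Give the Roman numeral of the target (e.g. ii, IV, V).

V

The chord is a dominant seventh chord on Bb.
A dominant resolves down a perfect fifth: Bb → Eb. In Ab major, Eb is scale degree 5, i.e. V.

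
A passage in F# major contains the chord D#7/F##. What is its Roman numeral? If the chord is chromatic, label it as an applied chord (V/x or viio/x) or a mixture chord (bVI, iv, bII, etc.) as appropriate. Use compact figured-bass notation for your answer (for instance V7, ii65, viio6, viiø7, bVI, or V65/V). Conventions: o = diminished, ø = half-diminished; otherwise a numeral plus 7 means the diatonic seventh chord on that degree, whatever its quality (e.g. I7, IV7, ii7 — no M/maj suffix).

Stacked in thirds the chord is D#-F##-A#-C#: a dominant seventh chord on D#.
D# is not a diatonic chord root with this quality in F# major, but it lies a perfect fifth above G# (ii), so the chord functions as an applied dominant of ii.
With F## in the bass the chord is in first inversion, so the figured bass is 65.

V65/ii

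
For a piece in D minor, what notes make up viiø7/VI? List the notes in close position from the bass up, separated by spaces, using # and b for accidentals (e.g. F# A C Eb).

viiø7/VI is a secondary leading-tone chord. The target VI is Bb in D minor; the applied chord is rooted a semitone below, on A.
Building a half-diminished seventh chord on A gives A-C-Eb-G.

A C Eb G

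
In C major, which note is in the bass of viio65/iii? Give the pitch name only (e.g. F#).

The applied chord viio65/iii is rooted on D#: D#-F#-A-C.
The figure 65 means first inversion — the third is in the bass.

F#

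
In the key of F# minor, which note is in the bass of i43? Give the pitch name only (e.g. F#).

i in F# minor has root F#; the chord is F#-A-C#-E.
The figure 43 means second inversion — the fifth is in the bass.

C#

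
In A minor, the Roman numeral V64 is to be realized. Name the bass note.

B

V in A minor has root E; the chord is E-G#-B.
The figure 64 means second inversion — the fifth is in the bass.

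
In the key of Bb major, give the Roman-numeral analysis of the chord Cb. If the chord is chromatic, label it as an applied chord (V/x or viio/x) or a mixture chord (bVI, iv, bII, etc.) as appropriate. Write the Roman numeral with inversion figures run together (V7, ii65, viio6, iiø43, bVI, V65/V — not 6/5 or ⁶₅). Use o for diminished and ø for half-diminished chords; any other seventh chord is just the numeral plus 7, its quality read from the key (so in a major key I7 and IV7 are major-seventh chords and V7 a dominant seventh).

bII

Stacked in thirds the chord is Cb-Eb-Gb: a major triad on Cb.
Cb is the lowered second degree of Bb major (diatonic 2 would be C). This is the Neapolitan chord — a major triad on the lowered second degree.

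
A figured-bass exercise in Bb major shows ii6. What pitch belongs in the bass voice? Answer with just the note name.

Eb

ii in Bb major has root C; the chord is C-Eb-G.
The figure 6 means first inversion — the third is in the bass.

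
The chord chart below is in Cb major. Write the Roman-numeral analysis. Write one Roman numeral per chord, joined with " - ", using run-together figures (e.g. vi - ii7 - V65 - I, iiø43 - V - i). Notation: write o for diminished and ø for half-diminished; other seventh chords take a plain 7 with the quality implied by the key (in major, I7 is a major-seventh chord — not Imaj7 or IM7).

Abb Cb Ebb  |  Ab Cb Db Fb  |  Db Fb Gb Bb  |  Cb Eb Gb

Abb-Cb-Ebb: major triad on Abb — chromatic; bVI (borrowed from the parallel minor).
Ab-Cb-Db-Fb: root Db is the supertonic; minor seventh chord there is ii43.
Db-Fb-Gb-Bb: dominant seventh chord on Gb = scale degree 5 → V43.
Cb-Eb-Gb: major triad on Cb = scale degree 1 → I.

bVI - ii43 - V43 - I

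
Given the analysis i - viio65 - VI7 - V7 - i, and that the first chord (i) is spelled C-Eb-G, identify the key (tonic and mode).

C minor

The anchor chord is a minor triad on C, labeled i.
If C is scale degree 1 and the mode makes that degree carry a minor triad, the tonic is C and the mode is minor.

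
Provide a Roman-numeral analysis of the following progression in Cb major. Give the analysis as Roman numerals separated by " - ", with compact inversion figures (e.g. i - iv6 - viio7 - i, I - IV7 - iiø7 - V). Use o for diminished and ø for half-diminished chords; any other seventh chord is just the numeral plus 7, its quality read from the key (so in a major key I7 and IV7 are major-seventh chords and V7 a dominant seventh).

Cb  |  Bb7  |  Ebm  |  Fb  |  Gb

I - V7/iii - iii - IV - V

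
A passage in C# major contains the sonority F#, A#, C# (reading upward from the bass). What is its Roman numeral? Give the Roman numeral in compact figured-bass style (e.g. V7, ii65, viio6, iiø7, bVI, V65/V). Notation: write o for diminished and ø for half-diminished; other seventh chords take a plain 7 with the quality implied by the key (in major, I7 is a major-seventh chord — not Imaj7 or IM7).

Stacked in thirds the chord is F#-A#-C#: a major triad on F#.
In C# major, F# is the subdominant; the diatonic major triad there is IV.

IV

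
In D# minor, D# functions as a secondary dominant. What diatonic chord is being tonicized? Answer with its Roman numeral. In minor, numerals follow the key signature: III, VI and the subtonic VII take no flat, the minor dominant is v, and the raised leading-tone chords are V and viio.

iv

The chord is a major triad on D#.
A dominant resolves down a perfect fifth: D# → G#. In D# minor, G# is scale degree 4, i.e. iv.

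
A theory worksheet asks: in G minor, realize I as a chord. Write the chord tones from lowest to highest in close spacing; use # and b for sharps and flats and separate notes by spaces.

G B D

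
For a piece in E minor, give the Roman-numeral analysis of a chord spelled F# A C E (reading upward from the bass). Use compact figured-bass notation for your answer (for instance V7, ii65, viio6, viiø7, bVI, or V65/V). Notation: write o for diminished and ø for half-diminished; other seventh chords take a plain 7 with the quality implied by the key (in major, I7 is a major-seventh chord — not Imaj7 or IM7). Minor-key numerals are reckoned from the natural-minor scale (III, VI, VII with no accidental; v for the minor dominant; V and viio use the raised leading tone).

The pitches F#-A-C-E form a half-diminished seventh chord rooted on F#.
F# is scale degree 2 in E minor, and a half-diminished seventh chord on that degree is written iiø7.

iiø7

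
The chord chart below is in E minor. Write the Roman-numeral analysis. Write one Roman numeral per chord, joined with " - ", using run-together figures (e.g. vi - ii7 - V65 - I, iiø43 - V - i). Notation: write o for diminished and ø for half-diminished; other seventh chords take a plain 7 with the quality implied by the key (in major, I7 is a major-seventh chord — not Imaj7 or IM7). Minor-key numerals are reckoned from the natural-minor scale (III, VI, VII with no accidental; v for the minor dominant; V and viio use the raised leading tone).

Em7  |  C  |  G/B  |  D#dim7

i7 - VI - III6 - viio7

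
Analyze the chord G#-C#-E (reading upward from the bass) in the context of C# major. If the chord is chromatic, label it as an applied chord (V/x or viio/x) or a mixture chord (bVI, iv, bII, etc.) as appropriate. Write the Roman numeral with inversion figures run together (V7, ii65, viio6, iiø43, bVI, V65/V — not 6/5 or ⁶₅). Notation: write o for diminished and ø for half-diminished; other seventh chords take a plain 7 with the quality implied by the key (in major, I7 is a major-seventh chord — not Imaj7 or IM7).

i64

Stacked in thirds the chord is C#-E-G#: a minor triad on C#.
C# is the first degree of C# major. This is the minor tonic, borrowed from the parallel minor.
With G# in the bass the chord is in second inversion, so the figured bass is 64.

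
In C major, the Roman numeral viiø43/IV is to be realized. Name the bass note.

The applied chord viiø43/IV is rooted on E: E-G-Bb-D.
The figure 43 means second inversion — the fifth is in the bass.

Bb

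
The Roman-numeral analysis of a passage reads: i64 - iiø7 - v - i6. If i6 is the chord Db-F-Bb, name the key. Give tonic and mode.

Bb minor

The anchor chord is a minor triad on Bb, labeled i6.
If Bb is scale degree 1 and the mode makes that degree carry a minor triad, the tonic is Bb and the mode is minor.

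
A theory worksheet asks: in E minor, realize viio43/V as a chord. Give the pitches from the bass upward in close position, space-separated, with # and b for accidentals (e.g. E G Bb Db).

The slash marks an applied leading-tone chord: viio of V. In E minor, V is B, so the leading tone to it is A#, a half step below.
Building a fully diminished seventh chord on A# gives A#-C#-E-G.
The figured bass 43 indicates second inversion, placing the fifth (E) in the bass: E-G-A#-C#.

E G A# C#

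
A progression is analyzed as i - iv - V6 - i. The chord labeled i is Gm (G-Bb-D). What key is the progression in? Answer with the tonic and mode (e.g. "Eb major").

G minor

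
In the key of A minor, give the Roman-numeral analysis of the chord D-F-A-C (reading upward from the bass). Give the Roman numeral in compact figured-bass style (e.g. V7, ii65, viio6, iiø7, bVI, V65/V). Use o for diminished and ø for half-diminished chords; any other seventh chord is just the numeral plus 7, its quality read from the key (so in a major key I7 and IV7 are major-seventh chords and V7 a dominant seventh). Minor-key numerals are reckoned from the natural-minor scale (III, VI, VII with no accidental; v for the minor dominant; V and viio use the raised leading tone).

iv7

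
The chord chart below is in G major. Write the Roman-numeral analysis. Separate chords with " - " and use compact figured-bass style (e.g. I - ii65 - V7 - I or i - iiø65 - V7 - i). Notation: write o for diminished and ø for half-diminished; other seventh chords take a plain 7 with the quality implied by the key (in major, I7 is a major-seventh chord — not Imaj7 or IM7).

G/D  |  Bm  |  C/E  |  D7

I64 - iii - IV6 - V7

G/D: major triad on G = scale degree 1 → I64.
Bm: root B is the mediant; minor triad there is iii.
C/E has root C, degree 4 in G major, so IV6.
D7: dominant seventh chord on D = scale degree 5 → V7.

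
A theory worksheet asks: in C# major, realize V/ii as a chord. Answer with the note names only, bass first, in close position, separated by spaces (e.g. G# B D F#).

A# C## E#

The slash means an applied dominant: we want the dominant of ii. In C# major, ii is D# minor, and its dominant is built on A#.
Building a major triad on A# gives A#-C##-E#.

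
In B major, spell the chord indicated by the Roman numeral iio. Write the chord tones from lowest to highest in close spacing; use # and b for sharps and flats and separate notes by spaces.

C# E G

Scale degree 2 in B major is C#; here the chord built on it is altered to a diminished triad. iio is the diminished supertonic triad, borrowed from the parallel minor.
So the chord is C#-E-G.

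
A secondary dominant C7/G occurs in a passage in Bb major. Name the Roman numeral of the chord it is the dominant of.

V

The chord is a dominant seventh chord on C.
A dominant resolves down a perfect fifth: C → F. In Bb major, F is scale degree 5, i.e. V.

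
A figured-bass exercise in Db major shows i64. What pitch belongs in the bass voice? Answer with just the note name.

i in Db major has root Db; the chord is Db-Fb-Ab.
The figure 64 means second inversion — the fifth is in the bass.

Ab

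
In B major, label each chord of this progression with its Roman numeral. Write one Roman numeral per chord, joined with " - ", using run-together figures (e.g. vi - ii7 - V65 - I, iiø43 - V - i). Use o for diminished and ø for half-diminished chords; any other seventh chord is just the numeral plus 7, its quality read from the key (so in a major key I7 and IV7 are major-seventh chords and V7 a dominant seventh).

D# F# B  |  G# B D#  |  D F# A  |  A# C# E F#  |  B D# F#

I6 - vi - bIII - V65 - I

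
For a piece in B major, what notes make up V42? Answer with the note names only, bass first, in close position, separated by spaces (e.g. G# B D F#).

E F# A# C#

In B major, the fifth degree is F#, and the diatonic chord built there is a dominant seventh chord.
That chord is spelled F#-A#-C#-E.
The figured bass 42 indicates third inversion, placing the seventh (E) in the bass: E-F#-A#-C#.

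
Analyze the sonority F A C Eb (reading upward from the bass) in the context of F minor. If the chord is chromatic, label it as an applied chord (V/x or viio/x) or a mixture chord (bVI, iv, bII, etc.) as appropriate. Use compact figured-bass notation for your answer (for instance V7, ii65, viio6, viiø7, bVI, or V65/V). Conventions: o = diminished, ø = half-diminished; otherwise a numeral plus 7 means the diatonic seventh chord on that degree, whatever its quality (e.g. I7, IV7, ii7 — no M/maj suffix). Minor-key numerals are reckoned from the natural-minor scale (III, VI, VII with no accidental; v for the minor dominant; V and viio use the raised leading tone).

V7/iv

The pitches F-A-C-Eb form a dominant seventh chord rooted on F.
F is not a diatonic chord root with this quality in F minor, but it lies a perfect fifth above Bb (iv), so the chord functions as an applied dominant of iv.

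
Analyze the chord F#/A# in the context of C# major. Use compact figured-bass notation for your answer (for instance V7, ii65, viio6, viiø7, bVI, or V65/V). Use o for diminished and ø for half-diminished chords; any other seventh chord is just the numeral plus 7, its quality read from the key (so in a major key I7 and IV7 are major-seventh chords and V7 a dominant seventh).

The pitches F#-A#-C# form a major triad rooted on F#.
F# is scale degree 4 in C# major, and a major triad on that degree is written IV.
With A# in the bass the chord is in first inversion, so the figured bass is 6.

IV6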